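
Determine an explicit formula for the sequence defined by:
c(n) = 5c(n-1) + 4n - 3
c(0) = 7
First-order linear with linear forcing.
Homogeneous solution: c_h(n) = A·(5)^n.
Try particular c_p(n) = pn + q. Substituting:
  pn + q = 5(p(n-1) + q) + 4n - 3.
Matching the n-coefficient: p = 5p + 4 ⇒ p = -1.
Matching constants: q = -5p + 5q - 3 ⇒ q = - \frac{1}{2}.
General: c(n) = A·(5)^n - n - \frac{1}{2}.
Apply c(0) = 7: A - \frac{1}{2} = 7 ⇒ A = \frac{15}{2}.
So c(n) = \frac{15 \cdot 5^{n}}{2} - n - \frac{1}{2}.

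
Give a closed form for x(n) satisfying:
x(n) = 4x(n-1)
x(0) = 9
This is a homogeneous first-order recurrence with ratio 4.
By induction x(n) = x(0) · (4)^n = 9 \cdot 4^{n}.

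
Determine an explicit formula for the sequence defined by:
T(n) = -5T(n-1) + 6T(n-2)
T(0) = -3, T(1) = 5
Characteristic equation: x² + 5x - 6 = 0, which factors as (x - (-6))(x - (1)) = 0.
Roots r₁ = -6, r₂ = 1 (distinct).
General solution: T(n) = A·(-6)^n + B·(1)^n.
From T(0) = -3: A + B = -3.
From T(1) = 5: -6A + B = 5.
Solving: A = - \frac{8}{7}, B = - \frac{13}{7}.
So T(n) = - \frac{8 \left(-6\right)^{n}}{7} - \frac{13}{7}.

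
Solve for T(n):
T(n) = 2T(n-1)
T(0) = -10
This is a homogeneous first-order recurrence with ratio 2.
By induction T(n) = T(0) · (2)^n = - 10 \cdot 2^{n}.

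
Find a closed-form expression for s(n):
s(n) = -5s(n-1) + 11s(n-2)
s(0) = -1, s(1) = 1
Characteristic equation: x² + 5x - 11 = 0.
Discriminant Δ = (-5)² + 4·(11) = 69.
Roots r₁,₂ = (-5 ± √69)/2, so r₁ = - \frac{5}{2} + \frac{\sqrt{69}}{2}, r₂ = - \frac{\sqrt{69}}{2} - \frac{5}{2}.
General solution: s(n) = A·r₁^n + B·r₂^n.
From the initial conditions, A + B = -1 and r₁A + r₂B = 1.
Since r₁ - r₂ = √69: A = (1 - (-1)r₂)/√69 = - \frac{1}{2} - \frac{\sqrt{69}}{46}, and B = -1 - A = - \frac{1}{2} + \frac{\sqrt{69}}{46}.
So s(n) = \left(- \frac{1}{2} - \frac{\sqrt{69}}{46}\right)\left(- \frac{5}{2} + \frac{\sqrt{69}}{2}\right)^n + \left(- \frac{1}{2} + \frac{\sqrt{69}}{46}\right)\left(- \frac{\sqrt{69}}{2} - \frac{5}{2}\right)^n.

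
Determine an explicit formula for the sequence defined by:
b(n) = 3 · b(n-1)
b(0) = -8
Pure geometric recurrence with ratio 3.
By induction b(n) = b(0) · (3)^n = - 8 \cdot 3^{n}.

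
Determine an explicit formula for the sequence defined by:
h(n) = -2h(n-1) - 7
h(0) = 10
First-order linear non-homogeneous.
Homogeneous solution: h_h(n) = A·(-2)^n.
Try constant particular solution h_p = K: K = -2K - 7 ⇒ K = - \frac{7}{3}.
General: h(n) = A·(-2)^n - \frac{7}{3}.
Apply h(0) = 10: A - \frac{7}{3} = 10 ⇒ A = \frac{37}{3}.
So h(n) = \frac{37 \left(-2\right)^{n}}{3} - \frac{7}{3}.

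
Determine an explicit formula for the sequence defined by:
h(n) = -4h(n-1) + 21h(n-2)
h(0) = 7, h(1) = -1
Characteristic equation: x² + 4x - 21 = 0, which factors as (x - (-7))(x - (3)) = 0.
Roots r₁ = -7, r₂ = 3 (distinct).
General solution: h(n) = A·(-7)^n + B·(3)^n.
From h(0) = 7: A + B = 7.
From h(1) = -1: -7A + 3B = -1.
Solving: A = \frac{11}{5}, B = \frac{24}{5}.
So h(n) = \frac{11 \left(-7\right)^{n}}{5} + \frac{24 \cdot 3^{n}}{5}.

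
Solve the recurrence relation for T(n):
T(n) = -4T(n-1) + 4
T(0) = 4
First-order linear non-homogeneous.
Homogeneous solution: T_h(n) = A·(-4)^n.
Try constant particular solution T_p = K: K = -4K + 4 ⇒ K = \frac{4}{5}.
General: T(n) = A·(-4)^n + \frac{4}{5}.
Apply T(0) = 4: A + \frac{4}{5} = 4 ⇒ A = \frac{16}{5}.
So T(n) = \frac{16 \left(-4\right)^{n}}{5} + \frac{4}{5}.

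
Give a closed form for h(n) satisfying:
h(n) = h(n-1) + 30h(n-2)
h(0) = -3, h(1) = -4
Characteristic equation: x² - x - 30 = 0, which factors as (x - (6))(x - (-5)) = 0.
Roots r₁ = 6, r₂ = -5 (distinct).
General solution: h(n) = A·(6)^n + B·(-5)^n.
From h(0) = -3: A + B = -3.
From h(1) = -4: 6A - 5B = -4.
Solving: A = - \frac{19}{11}, B = - \frac{14}{11}.
So h(n) = - \frac{14 \left(-5\right)^{n}}{11} - \frac{19 \cdot 6^{n}}{11}.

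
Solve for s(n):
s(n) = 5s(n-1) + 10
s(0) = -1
First-order linear non-homogeneous.
Homogeneous solution: s_h(n) = A·(5)^n.
Try constant particular solution s_p = K: K = 5K + 10 ⇒ K = - \frac{5}{2}.
General: s(n) = A·(5)^n - \frac{5}{2}.
Apply s(0) = -1: A - \frac{5}{2} = -1 ⇒ A = \frac{3}{2}.
So s(n) = \frac{3 \cdot 5^{n}}{2} - \frac{5}{2}.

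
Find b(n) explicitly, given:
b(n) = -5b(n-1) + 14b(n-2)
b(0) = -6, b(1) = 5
Characteristic equation: x² + 5x - 14 = 0, which factors as (x - (2))(x - (-7)) = 0.
Roots r₁ = 2, r₂ = -7 (distinct).
General solution: b(n) = A·(2)^n + B·(-7)^n.
From b(0) = -6: A + B = -6.
From b(1) = 5: 2A - 7B = 5.
Solving: A = - \frac{37}{9}, B = - \frac{17}{9}.
So b(n) = - \frac{17 \left(-7\right)^{n}}{9} - \frac{37 \cdot 2^{n}}{9}.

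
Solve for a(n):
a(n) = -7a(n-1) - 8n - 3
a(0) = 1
First-order linear with linear forcing.
Homogeneous solution: a_h(n) = A·(-7)^n.
Try particular a_p(n) = pn + q. Substituting:
  pn + q = -7(p(n-1) + q) - 8n - 3.
Matching the n-coefficient: p = -7p - 8 ⇒ p = -1.
Matching constants: q = 7p - 7q - 3 ⇒ q = - \frac{5}{4}.
General: a(n) = A·(-7)^n - n - \frac{5}{4}.
Apply a(0) = 1: A - \frac{5}{4} = 1 ⇒ A = \frac{9}{4}.
So a(n) = \frac{9 \left(-7\right)^{n}}{4} - n - \frac{5}{4}.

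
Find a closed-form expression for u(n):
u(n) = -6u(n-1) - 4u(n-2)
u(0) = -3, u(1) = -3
Characteristic equation: x² + 6x + 4 = 0.
Discriminant Δ = (-6)² + 4·(-4) = 20.
Roots r₁,₂ = (-6 ± √20)/2, so r₁ = -3 + \sqrt{5}, r₂ = -3 - \sqrt{5}.
General solution: u(n) = A·r₁^n + B·r₂^n.
From the initial conditions, A + B = -3 and r₁A + r₂B = -3.
Since r₁ - r₂ = √20: A = (-3 - (-3)r₂)/√20 = - \frac{6 \sqrt{5}}{5} - \frac{3}{2}, and B = -3 - A = - \frac{3}{2} + \frac{6 \sqrt{5}}{5}.
So u(n) = \left(- \frac{6 \sqrt{5}}{5} - \frac{3}{2}\right)\left(-3 + \sqrt{5}\right)^n + \left(- \frac{3}{2} + \frac{6 \sqrt{5}}{5}\right)\left(-3 - \sqrt{5}\right)^n.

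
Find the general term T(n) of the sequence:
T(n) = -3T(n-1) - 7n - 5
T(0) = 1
First-order linear with linear forcing.
Homogeneous solution: T_h(n) = A·(-3)^n.
Try particular T_p(n) = pn + q. Substituting:
  pn + q = -3(p(n-1) + q) - 7n - 5.
Matching the n-coefficient: p = -3p - 7 ⇒ p = - \frac{7}{4}.
Matching constants: q = 3p - 3q - 5 ⇒ q = - \frac{41}{16}.
General: T(n) = A·(-3)^n - \frac{7 n}{4} - \frac{41}{16}.
Apply T(0) = 1: A - \frac{41}{16} = 1 ⇒ A = \frac{57}{16}.
So T(n) = \frac{57 \left(-3\right)^{n}}{16} - \frac{7 n}{4} - \frac{41}{16}.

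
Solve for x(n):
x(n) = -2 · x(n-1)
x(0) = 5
Pure geometric recurrence with ratio -2.
By induction x(n) = x(0) · (-2)^n = 5 \left(-2\right)^{n}.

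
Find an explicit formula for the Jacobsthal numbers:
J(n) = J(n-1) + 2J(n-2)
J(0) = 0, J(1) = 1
This is the Jacobsthal sequence.
Characteristic equation: x² - x - 2 = 0; roots r₁ = 2, r₂ = -1.
General: J(n) = A·r₁^n + B·r₂^n. Solving with J(0)=0, J(1)=1 gives A = \frac{1}{3}, B = - \frac{1}{3}.
So J(n) = - \frac{\left(-1\right)^{n}}{3} + \frac{2^{n}}{3}.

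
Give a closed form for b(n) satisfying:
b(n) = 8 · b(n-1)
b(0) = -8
Pure geometric recurrence with ratio 8.
By induction b(n) = b(0) · (8)^n = - 8 \cdot 8^{n}.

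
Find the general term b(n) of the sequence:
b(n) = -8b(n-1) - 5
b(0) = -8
First-order linear non-homogeneous.
Homogeneous solution: b_h(n) = A·(-8)^n.
Try constant particular solution b_p = K: K = -8K - 5 ⇒ K = - \frac{5}{9}.
General: b(n) = A·(-8)^n - \frac{5}{9}.
Apply b(0) = -8: A - \frac{5}{9} = -8 ⇒ A = - \frac{67}{9}.
So b(n) = - \frac{67 \left(-8\right)^{n}}{9} - \frac{5}{9}.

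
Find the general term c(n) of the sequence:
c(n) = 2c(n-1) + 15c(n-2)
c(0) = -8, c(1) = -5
Characteristic equation: x² - 2x - 15 = 0, which factors as (x - (5))(x - (-3)) = 0.
Roots r₁ = 5, r₂ = -3 (distinct).
General solution: c(n) = A·(5)^n + B·(-3)^n.
From c(0) = -8: A + B = -8.
From c(1) = -5: 5A - 3B = -5.
Solving: A = - \frac{29}{8}, B = - \frac{35}{8}.
So c(n) = - \frac{35 \left(-3\right)^{n}}{8} - \frac{29 \cdot 5^{n}}{8}.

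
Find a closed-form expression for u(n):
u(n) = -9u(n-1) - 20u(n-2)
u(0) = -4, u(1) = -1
Characteristic equation: x² + 9x + 20 = 0, which factors as (x - (-5))(x - (-4)) = 0.
Roots r₁ = -5, r₂ = -4 (distinct).
General solution: u(n) = A·(-5)^n + B·(-4)^n.
From u(0) = -4: A + B = -4.
From u(1) = -1: -5A - 4B = -1.
Solving: A = 17, B = -21.
So u(n) = - 21 \left(-4\right)^{n} + 17 \left(-5\right)^{n}.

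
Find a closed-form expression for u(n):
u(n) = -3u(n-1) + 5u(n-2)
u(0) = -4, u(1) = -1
Characteristic equation: x² + 3x - 5 = 0.
Discriminant Δ = (-3)² + 4·(5) = 29.
Roots r₁,₂ = (-3 ± √29)/2, so r₁ = - \frac{3}{2} + \frac{\sqrt{29}}{2}, r₂ = - \frac{\sqrt{29}}{2} - \frac{3}{2}.
General solution: u(n) = A·r₁^n + B·r₂^n.
From the initial conditions, A + B = -4 and r₁A + r₂B = -1.
Since r₁ - r₂ = √29: A = (-1 - (-4)r₂)/√29 = -2 - \frac{7 \sqrt{29}}{29}, and B = -4 - A = -2 + \frac{7 \sqrt{29}}{29}.
So u(n) = \left(-2 - \frac{7 \sqrt{29}}{29}\right)\left(- \frac{3}{2} + \frac{\sqrt{29}}{2}\right)^n + \left(-2 + \frac{7 \sqrt{29}}{29}\right)\left(- \frac{\sqrt{29}}{2} - \frac{3}{2}\right)^n.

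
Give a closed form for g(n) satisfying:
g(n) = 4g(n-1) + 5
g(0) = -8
First-order linear non-homogeneous.
Homogeneous solution: g_h(n) = A·(4)^n.
Try constant particular solution g_p = K: K = 4K + 5 ⇒ K = - \frac{5}{3}.
General: g(n) = A·(4)^n - \frac{5}{3}.
Apply g(0) = -8: A - \frac{5}{3} = -8 ⇒ A = - \frac{19}{3}.
So g(n) = - \frac{19 \cdot 4^{n}}{3} - \frac{5}{3}.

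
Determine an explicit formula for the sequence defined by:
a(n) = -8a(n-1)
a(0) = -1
This is a homogeneous first-order recurrence with ratio -8.
By induction a(n) = a(0) · (-8)^n = - \left(-8\right)^{n}.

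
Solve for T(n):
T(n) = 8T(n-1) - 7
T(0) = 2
First-order linear non-homogeneous.
Homogeneous solution: T_h(n) = A·(8)^n.
Try constant particular solution T_p = K: K = 8K - 7 ⇒ K = 1.
General: T(n) = A·(8)^n + 1.
Apply T(0) = 2: A + 1 = 2 ⇒ A = 1.
So T(n) = 8^{n} + 1.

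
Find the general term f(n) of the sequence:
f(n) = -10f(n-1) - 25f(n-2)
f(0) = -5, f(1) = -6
Characteristic equation: x² + 10x + 25 = 0, which is (x - (-5))².
Repeated root r = -5.
General solution: f(n) = (A + Bn)·(-5)^n.
From f(0) = -5: A = -5.
From f(1) = -6: (A + B)·(-5) = -6 ⇒ B = \frac{31}{5}.
So f(n) = \left(\frac{31 n}{5} - 5\right) \cdot (-5)^n.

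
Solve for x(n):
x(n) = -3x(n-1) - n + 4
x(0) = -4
First-order linear with linear forcing.
Homogeneous solution: x_h(n) = A·(-3)^n.
Try particular x_p(n) = pn + q. Substituting:
  pn + q = -3(p(n-1) + q) - n + 4.
Matching the n-coefficient: p = -3p - 1 ⇒ p = - \frac{1}{4}.
Matching constants: q = 3p - 3q + 4 ⇒ q = \frac{13}{16}.
General: x(n) = A·(-3)^n - \frac{n}{4} + \frac{13}{16}.
Apply x(0) = -4: A + \frac{13}{16} = -4 ⇒ A = - \frac{77}{16}.
So x(n) = - \frac{77 \left(-3\right)^{n}}{16} - \frac{n}{4} + \frac{13}{16}.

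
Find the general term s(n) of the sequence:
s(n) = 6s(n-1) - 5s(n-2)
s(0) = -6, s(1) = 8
Characteristic equation: x² - 6x + 5 = 0, which factors as (x - (1))(x - (5)) = 0.
Roots r₁ = 1, r₂ = 5 (distinct).
General solution: s(n) = A·(1)^n + B·(5)^n.
From s(0) = -6: A + B = -6.
From s(1) = 8: A + 5B = 8.
Solving: A = - \frac{19}{2}, B = \frac{7}{2}.
So s(n) = \frac{7 \cdot 5^{n}}{2} - \frac{19}{2}.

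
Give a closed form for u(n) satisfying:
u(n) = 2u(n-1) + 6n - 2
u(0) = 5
First-order linear with linear forcing.
Homogeneous solution: u_h(n) = A·(2)^n.
Try particular u_p(n) = pn + q. Substituting:
  pn + q = 2(p(n-1) + q) + 6n - 2.
Matching the n-coefficient: p = 2p + 6 ⇒ p = -6.
Matching constants: q = -2p + 2q - 2 ⇒ q = -10.
General: u(n) = A·(2)^n - 6 n - 10.
Apply u(0) = 5: A - 10 = 5 ⇒ A = 15.
So u(n) = 15 \cdot 2^{n} - 6 n - 10.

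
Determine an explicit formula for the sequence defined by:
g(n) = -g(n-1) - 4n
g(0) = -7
First-order linear with linear forcing.
Homogeneous solution: g_h(n) = A·(-1)^n.
Try particular g_p(n) = pn + q. Substituting:
  pn + q = -(p(n-1) + q) - 4n.
Matching the n-coefficient: p = -p - 4 ⇒ p = -2.
Matching constants: q = p - q ⇒ q = -1.
General: g(n) = A·(-1)^n - 2 n - 1.
Apply g(0) = -7: A - 1 = -7 ⇒ A = -6.
So g(n) = - 6 \left(-1\right)^{n} - 2 n - 1.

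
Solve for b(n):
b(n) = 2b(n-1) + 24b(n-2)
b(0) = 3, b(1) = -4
Characteristic equation: x² - 2x - 24 = 0, which factors as (x - (6))(x - (-4)) = 0.
Roots r₁ = 6, r₂ = -4 (distinct).
General solution: b(n) = A·(6)^n + B·(-4)^n.
From b(0) = 3: A + B = 3.
From b(1) = -4: 6A - 4B = -4.
Solving: A = \frac{4}{5}, B = \frac{11}{5}.
So b(n) = \frac{11 \left(-4\right)^{n}}{5} + \frac{4 \cdot 6^{n}}{5}.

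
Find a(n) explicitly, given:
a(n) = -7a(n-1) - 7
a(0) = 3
First-order linear non-homogeneous.
Homogeneous solution: a_h(n) = A·(-7)^n.
Try constant particular solution a_p = K: K = -7K - 7 ⇒ K = - \frac{7}{8}.
General: a(n) = A·(-7)^n - \frac{7}{8}.
Apply a(0) = 3: A - \frac{7}{8} = 3 ⇒ A = \frac{31}{8}.
So a(n) = \frac{31 \left(-7\right)^{n}}{8} - \frac{7}{8}.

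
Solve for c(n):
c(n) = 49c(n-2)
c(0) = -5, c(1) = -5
Characteristic equation: x² - 49 = 0, which factors as (x - (7))(x - (-7)) = 0.
Roots r₁ = 7, r₂ = -7 (distinct).
General solution: c(n) = A·(7)^n + B·(-7)^n.
From c(0) = -5: A + B = -5.
From c(1) = -5: 7A - 7B = -5.
Solving: A = - \frac{20}{7}, B = - \frac{15}{7}.
So c(n) = - \frac{15 \left(-7\right)^{n}}{7} - \frac{20 \cdot 7^{n}}{7}.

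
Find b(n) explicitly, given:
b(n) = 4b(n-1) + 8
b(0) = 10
First-order linear non-homogeneous.
Homogeneous solution: b_h(n) = A·(4)^n.
Try constant particular solution b_p = K: K = 4K + 8 ⇒ K = - \frac{8}{3}.
General: b(n) = A·(4)^n - \frac{8}{3}.
Apply b(0) = 10: A - \frac{8}{3} = 10 ⇒ A = \frac{38}{3}.
So b(n) = \frac{38 \cdot 4^{n}}{3} - \frac{8}{3}.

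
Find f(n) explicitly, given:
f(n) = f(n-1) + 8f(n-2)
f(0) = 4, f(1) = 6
Characteristic equation: x² - x - 8 = 0.
Discriminant Δ = (1)² + 4·(8) = 33.
Roots r₁,₂ = (1 ± √33)/2, so r₁ = \frac{1}{2} + \frac{\sqrt{33}}{2}, r₂ = \frac{1}{2} - \frac{\sqrt{33}}{2}.
General solution: f(n) = A·r₁^n + B·r₂^n.
From the initial conditions, A + B = 4 and r₁A + r₂B = 6.
Since r₁ - r₂ = √33: A = (6 - (4)r₂)/√33 = \frac{4 \sqrt{33}}{33} + 2, and B = 4 - A = 2 - \frac{4 \sqrt{33}}{33}.
So f(n) = \left(\frac{4 \sqrt{33}}{33} + 2\right)\left(\frac{1}{2} + \frac{\sqrt{33}}{2}\right)^n + \left(2 - \frac{4 \sqrt{33}}{33}\right)\left(\frac{1}{2} - \frac{\sqrt{33}}{2}\right)^n.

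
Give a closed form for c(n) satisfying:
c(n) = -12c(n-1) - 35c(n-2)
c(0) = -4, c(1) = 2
Characteristic equation: x² + 12x + 35 = 0, which factors as (x - (-7))(x - (-5)) = 0.
Roots r₁ = -7, r₂ = -5 (distinct).
General solution: c(n) = A·(-7)^n + B·(-5)^n.
From c(0) = -4: A + B = -4.
From c(1) = 2: -7A - 5B = 2.
Solving: A = 9, B = -13.
So c(n) = - 13 \left(-5\right)^{n} + 9 \left(-7\right)^{n}.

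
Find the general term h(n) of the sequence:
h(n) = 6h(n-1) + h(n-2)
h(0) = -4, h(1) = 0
Characteristic equation: x² - 6x - 1 = 0.
Discriminant Δ = (6)² + 4·(1) = 40.
Roots r₁,₂ = (6 ± √40)/2, so r₁ = 3 + \sqrt{10}, r₂ = 3 - \sqrt{10}.
General solution: h(n) = A·r₁^n + B·r₂^n.
From the initial conditions, A + B = -4 and r₁A + r₂B = 0.
Since r₁ - r₂ = √40: A = (0 - (-4)r₂)/√40 = -2 + \frac{3 \sqrt{10}}{5}, and B = -4 - A = -2 - \frac{3 \sqrt{10}}{5}.
So h(n) = \left(-2 + \frac{3 \sqrt{10}}{5}\right)\left(3 + \sqrt{10}\right)^n + \left(-2 - \frac{3 \sqrt{10}}{5}\right)\left(3 - \sqrt{10}\right)^n.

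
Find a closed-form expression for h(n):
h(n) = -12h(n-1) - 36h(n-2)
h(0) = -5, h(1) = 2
Characteristic equation: x² + 12x + 36 = 0, which is (x - (-6))².
Repeated root r = -6.
General solution: h(n) = (A + Bn)·(-6)^n.
From h(0) = -5: A = -5.
From h(1) = 2: (A + B)·(-6) = 2 ⇒ B = \frac{14}{3}.
So h(n) = \left(\frac{14 n}{3} - 5\right) \cdot (-6)^n.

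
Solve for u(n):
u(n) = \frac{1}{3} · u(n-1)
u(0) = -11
Pure geometric recurrence with ratio \frac{1}{3}.
By induction u(n) = u(0) · (\frac{1}{3})^n = - 11 \cdot 3^{- n}.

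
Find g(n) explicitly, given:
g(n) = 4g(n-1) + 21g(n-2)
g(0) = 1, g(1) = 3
Characteristic equation: x² - 4x - 21 = 0, which factors as (x - (-3))(x - (7)) = 0.
Roots r₁ = -3, r₂ = 7 (distinct).
General solution: g(n) = A·(-3)^n + B·(7)^n.
From g(0) = 1: A + B = 1.
From g(1) = 3: -3A + 7B = 3.
Solving: A = \frac{2}{5}, B = \frac{3}{5}.
So g(n) = \frac{2 \left(-3\right)^{n}}{5} + \frac{3 \cdot 7^{n}}{5}.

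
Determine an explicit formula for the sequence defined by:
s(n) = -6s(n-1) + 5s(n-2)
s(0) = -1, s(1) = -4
Characteristic equation: x² + 6x - 5 = 0.
Discriminant Δ = (-6)² + 4·(5) = 56.
Roots r₁,₂ = (-6 ± √56)/2, so r₁ = -3 + \sqrt{14}, r₂ = - \sqrt{14} - 3.
General solution: s(n) = A·r₁^n + B·r₂^n.
From the initial conditions, A + B = -1 and r₁A + r₂B = -4.
Since r₁ - r₂ = √56: A = (-4 - (-1)r₂)/√56 = - \frac{\sqrt{14}}{4} - \frac{1}{2}, and B = -1 - A = - \frac{1}{2} + \frac{\sqrt{14}}{4}.
So s(n) = \left(- \frac{\sqrt{14}}{4} - \frac{1}{2}\right)\left(-3 + \sqrt{14}\right)^n + \left(- \frac{1}{2} + \frac{\sqrt{14}}{4}\right)\left(- \sqrt{14} - 3\right)^n.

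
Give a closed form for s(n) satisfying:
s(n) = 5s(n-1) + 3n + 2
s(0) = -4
First-order linear with linear forcing.
Homogeneous solution: s_h(n) = A·(5)^n.
Try particular s_p(n) = pn + q. Substituting:
  pn + q = 5(p(n-1) + q) + 3n + 2.
Matching the n-coefficient: p = 5p + 3 ⇒ p = - \frac{3}{4}.
Matching constants: q = -5p + 5q + 2 ⇒ q = - \frac{23}{16}.
General: s(n) = A·(5)^n - \frac{3 n}{4} - \frac{23}{16}.
Apply s(0) = -4: A - \frac{23}{16} = -4 ⇒ A = - \frac{41}{16}.
So s(n) = - \frac{41 \cdot 5^{n}}{16} - \frac{3 n}{4} - \frac{23}{16}.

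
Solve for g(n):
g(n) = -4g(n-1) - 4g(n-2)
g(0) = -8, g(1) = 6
Characteristic equation: x² + 4x + 4 = 0, which is (x - (-2))².
Repeated root r = -2.
General solution: g(n) = (A + Bn)·(-2)^n.
From g(0) = -8: A = -8.
From g(1) = 6: (A + B)·(-2) = 6 ⇒ B = 5.
So g(n) = \left(5 n - 8\right) \cdot (-2)^n.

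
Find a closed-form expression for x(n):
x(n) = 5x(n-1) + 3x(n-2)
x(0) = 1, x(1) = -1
Characteristic equation: x² - 5x - 3 = 0.
Discriminant Δ = (5)² + 4·(3) = 37.
Roots r₁,₂ = (5 ± √37)/2, so r₁ = \frac{5}{2} + \frac{\sqrt{37}}{2}, r₂ = \frac{5}{2} - \frac{\sqrt{37}}{2}.
General solution: x(n) = A·r₁^n + B·r₂^n.
From the initial conditions, A + B = 1 and r₁A + r₂B = -1.
Since r₁ - r₂ = √37: A = (-1 - (1)r₂)/√37 = \frac{1}{2} - \frac{7 \sqrt{37}}{74}, and B = 1 - A = \frac{1}{2} + \frac{7 \sqrt{37}}{74}.
So x(n) = \left(\frac{1}{2} - \frac{7 \sqrt{37}}{74}\right)\left(\frac{5}{2} + \frac{\sqrt{37}}{2}\right)^n + \left(\frac{1}{2} + \frac{7 \sqrt{37}}{74}\right)\left(\frac{5}{2} - \frac{\sqrt{37}}{2}\right)^n.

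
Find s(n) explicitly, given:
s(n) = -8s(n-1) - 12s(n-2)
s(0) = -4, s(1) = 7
Characteristic equation: x² + 8x + 12 = 0, which factors as (x - (-6))(x - (-2)) = 0.
Roots r₁ = -6, r₂ = -2 (distinct).
General solution: s(n) = A·(-6)^n + B·(-2)^n.
From s(0) = -4: A + B = -4.
From s(1) = 7: -6A - 2B = 7.
Solving: A = \frac{1}{4}, B = - \frac{17}{4}.
So s(n) = - \frac{17 \left(-2\right)^{n}}{4} + \frac{\left(-6\right)^{n}}{4}.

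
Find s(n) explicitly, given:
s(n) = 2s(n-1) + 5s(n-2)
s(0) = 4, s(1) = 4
Characteristic equation: x² - 2x - 5 = 0.
Discriminant Δ = (2)² + 4·(5) = 24.
Roots r₁,₂ = (2 ± √24)/2, so r₁ = 1 + \sqrt{6}, r₂ = 1 - \sqrt{6}.
General solution: s(n) = A·r₁^n + B·r₂^n.
From the initial conditions, A + B = 4 and r₁A + r₂B = 4.
Since r₁ - r₂ = √24: A = (4 - (4)r₂)/√24 = 2, and B = 4 - A = 2.
So s(n) = \left(2\right)\left(1 + \sqrt{6}\right)^n + \left(2\right)\left(1 - \sqrt{6}\right)^n.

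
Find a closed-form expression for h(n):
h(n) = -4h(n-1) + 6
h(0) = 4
First-order linear non-homogeneous.
Homogeneous solution: h_h(n) = A·(-4)^n.
Try constant particular solution h_p = K: K = -4K + 6 ⇒ K = \frac{6}{5}.
General: h(n) = A·(-4)^n + \frac{6}{5}.
Apply h(0) = 4: A + \frac{6}{5} = 4 ⇒ A = \frac{14}{5}.
So h(n) = \frac{14 \left(-4\right)^{n}}{5} + \frac{6}{5}.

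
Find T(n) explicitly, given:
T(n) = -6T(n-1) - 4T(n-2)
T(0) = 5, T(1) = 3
Characteristic equation: x² + 6x + 4 = 0.
Discriminant Δ = (-6)² + 4·(-4) = 20.
Roots r₁,₂ = (-6 ± √20)/2, so r₁ = -3 + \sqrt{5}, r₂ = -3 - \sqrt{5}.
General solution: T(n) = A·r₁^n + B·r₂^n.
From the initial conditions, A + B = 5 and r₁A + r₂B = 3.
Since r₁ - r₂ = √20: A = (3 - (5)r₂)/√20 = \frac{5}{2} + \frac{9 \sqrt{5}}{5}, and B = 5 - A = \frac{5}{2} - \frac{9 \sqrt{5}}{5}.
So T(n) = \left(\frac{5}{2} + \frac{9 \sqrt{5}}{5}\right)\left(-3 + \sqrt{5}\right)^n + \left(\frac{5}{2} - \frac{9 \sqrt{5}}{5}\right)\left(-3 - \sqrt{5}\right)^n.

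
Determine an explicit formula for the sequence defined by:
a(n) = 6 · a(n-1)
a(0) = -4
Pure geometric recurrence with ratio 6.
By induction a(n) = a(0) · (6)^n = - 4 \cdot 6^{n}.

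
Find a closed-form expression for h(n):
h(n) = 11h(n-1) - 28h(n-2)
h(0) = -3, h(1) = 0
Characteristic equation: x² - 11x + 28 = 0, which factors as (x - (7))(x - (4)) = 0.
Roots r₁ = 7, r₂ = 4 (distinct).
General solution: h(n) = A·(7)^n + B·(4)^n.
From h(0) = -3: A + B = -3.
From h(1) = 0: 7A + 4B = 0.
Solving: A = 4, B = -7.
So h(n) = - 7 \cdot 4^{n} + 4 \cdot 7^{n}.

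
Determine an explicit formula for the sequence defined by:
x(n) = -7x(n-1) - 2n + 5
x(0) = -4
First-order linear with linear forcing.
Homogeneous solution: x_h(n) = A·(-7)^n.
Try particular x_p(n) = pn + q. Substituting:
  pn + q = -7(p(n-1) + q) - 2n + 5.
Matching the n-coefficient: p = -7p - 2 ⇒ p = - \frac{1}{4}.
Matching constants: q = 7p - 7q + 5 ⇒ q = \frac{13}{32}.
General: x(n) = A·(-7)^n - \frac{n}{4} + \frac{13}{32}.
Apply x(0) = -4: A + \frac{13}{32} = -4 ⇒ A = - \frac{141}{32}.
So x(n) = - \frac{141 \left(-7\right)^{n}}{32} - \frac{n}{4} + \frac{13}{32}.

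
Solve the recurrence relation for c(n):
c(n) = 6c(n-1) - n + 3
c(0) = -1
First-order linear with linear forcing.
Homogeneous solution: c_h(n) = A·(6)^n.
Try particular c_p(n) = pn + q. Substituting:
  pn + q = 6(p(n-1) + q) - n + 3.
Matching the n-coefficient: p = 6p - 1 ⇒ p = \frac{1}{5}.
Matching constants: q = -6p + 6q + 3 ⇒ q = - \frac{9}{25}.
General: c(n) = A·(6)^n + \frac{n}{5} - \frac{9}{25}.
Apply c(0) = -1: A - \frac{9}{25} = -1 ⇒ A = - \frac{16}{25}.
So c(n) = - \frac{16 \cdot 6^{n}}{25} + \frac{n}{5} - \frac{9}{25}.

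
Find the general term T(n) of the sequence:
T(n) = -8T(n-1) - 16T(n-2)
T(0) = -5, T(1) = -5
Characteristic equation: x² + 8x + 16 = 0, which is (x - (-4))².
Repeated root r = -4.
General solution: T(n) = (A + Bn)·(-4)^n.
From T(0) = -5: A = -5.
From T(1) = -5: (A + B)·(-4) = -5 ⇒ B = \frac{25}{4}.
So T(n) = \left(\frac{25 n}{4} - 5\right) \cdot (-4)^n.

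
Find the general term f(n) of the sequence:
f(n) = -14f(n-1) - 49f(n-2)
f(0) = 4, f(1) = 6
Characteristic equation: x² + 14x + 49 = 0, which is (x - (-7))².
Repeated root r = -7.
General solution: f(n) = (A + Bn)·(-7)^n.
From f(0) = 4: A = 4.
From f(1) = 6: (A + B)·(-7) = 6 ⇒ B = - \frac{34}{7}.
So f(n) = \left(4 - \frac{34 n}{7}\right) \cdot (-7)^n.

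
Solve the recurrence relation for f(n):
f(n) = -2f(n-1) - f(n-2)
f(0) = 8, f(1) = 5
Characteristic equation: x² + 2x + 1 = 0, which is (x - (-1))².
Repeated root r = -1.
General solution: f(n) = (A + Bn)·(-1)^n.
From f(0) = 8: A = 8.
From f(1) = 5: (A + B)·(-1) = 5 ⇒ B = -13.
So f(n) = \left(8 - 13 n\right) \cdot (-1)^n.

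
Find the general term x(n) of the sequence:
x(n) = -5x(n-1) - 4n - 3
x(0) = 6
First-order linear with linear forcing.
Homogeneous solution: x_h(n) = A·(-5)^n.
Try particular x_p(n) = pn + q. Substituting:
  pn + q = -5(p(n-1) + q) - 4n - 3.
Matching the n-coefficient: p = -5p - 4 ⇒ p = - \frac{2}{3}.
Matching constants: q = 5p - 5q - 3 ⇒ q = - \frac{19}{18}.
General: x(n) = A·(-5)^n - \frac{2 n}{3} - \frac{19}{18}.
Apply x(0) = 6: A - \frac{19}{18} = 6 ⇒ A = \frac{127}{18}.
So x(n) = \frac{127 \left(-5\right)^{n}}{18} - \frac{2 n}{3} - \frac{19}{18}.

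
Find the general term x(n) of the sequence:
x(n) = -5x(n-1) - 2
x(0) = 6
First-order linear non-homogeneous.
Homogeneous solution: x_h(n) = A·(-5)^n.
Try constant particular solution x_p = K: K = -5K - 2 ⇒ K = - \frac{1}{3}.
General: x(n) = A·(-5)^n - \frac{1}{3}.
Apply x(0) = 6: A - \frac{1}{3} = 6 ⇒ A = \frac{19}{3}.
So x(n) = \frac{19 \left(-5\right)^{n}}{3} - \frac{1}{3}.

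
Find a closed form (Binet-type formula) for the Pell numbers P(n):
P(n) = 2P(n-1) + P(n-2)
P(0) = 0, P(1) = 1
This is the Pell sequence.
Characteristic equation: x² - 2x - 1 = 0; roots r₁ = 1 + \sqrt{2}, r₂ = 1 - \sqrt{2}.
General: P(n) = A·r₁^n + B·r₂^n. Solving with P(0)=0, P(1)=1 gives A = \frac{\sqrt{2}}{4}, B = - \frac{\sqrt{2}}{4}.
So P(n) = \frac{\sqrt{2} \left(- \left(1 - \sqrt{2}\right)^{n} + \left(1 + \sqrt{2}\right)^{n}\right)}{4}.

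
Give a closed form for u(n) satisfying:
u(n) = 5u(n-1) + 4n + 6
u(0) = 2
First-order linear with linear forcing.
Homogeneous solution: u_h(n) = A·(5)^n.
Try particular u_p(n) = pn + q. Substituting:
  pn + q = 5(p(n-1) + q) + 4n + 6.
Matching the n-coefficient: p = 5p + 4 ⇒ p = -1.
Matching constants: q = -5p + 5q + 6 ⇒ q = - \frac{11}{4}.
General: u(n) = A·(5)^n - n - \frac{11}{4}.
Apply u(0) = 2: A - \frac{11}{4} = 2 ⇒ A = \frac{19}{4}.
So u(n) = \frac{19 \cdot 5^{n}}{4} - n - \frac{11}{4}.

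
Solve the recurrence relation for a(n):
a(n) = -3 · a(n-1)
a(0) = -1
Pure geometric recurrence with ratio -3.
By induction a(n) = a(0) · (-3)^n = - \left(-3\right)^{n}.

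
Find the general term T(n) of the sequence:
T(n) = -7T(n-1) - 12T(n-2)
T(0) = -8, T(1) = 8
Characteristic equation: x² + 7x + 12 = 0, which factors as (x - (-4))(x - (-3)) = 0.
Roots r₁ = -4, r₂ = -3 (distinct).
General solution: T(n) = A·(-4)^n + B·(-3)^n.
From T(0) = -8: A + B = -8.
From T(1) = 8: -4A - 3B = 8.
Solving: A = 16, B = -24.
So T(n) = - 24 \left(-3\right)^{n} + 16 \left(-4\right)^{n}.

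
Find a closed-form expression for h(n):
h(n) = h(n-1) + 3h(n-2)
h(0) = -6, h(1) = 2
Characteristic equation: x² - x - 3 = 0.
Discriminant Δ = (1)² + 4·(3) = 13.
Roots r₁,₂ = (1 ± √13)/2, so r₁ = \frac{1}{2} + \frac{\sqrt{13}}{2}, r₂ = \frac{1}{2} - \frac{\sqrt{13}}{2}.
General solution: h(n) = A·r₁^n + B·r₂^n.
From the initial conditions, A + B = -6 and r₁A + r₂B = 2.
Since r₁ - r₂ = √13: A = (2 - (-6)r₂)/√13 = -3 + \frac{5 \sqrt{13}}{13}, and B = -6 - A = -3 - \frac{5 \sqrt{13}}{13}.
So h(n) = \left(-3 + \frac{5 \sqrt{13}}{13}\right)\left(\frac{1}{2} + \frac{\sqrt{13}}{2}\right)^n + \left(-3 - \frac{5 \sqrt{13}}{13}\right)\left(\frac{1}{2} - \frac{\sqrt{13}}{2}\right)^n.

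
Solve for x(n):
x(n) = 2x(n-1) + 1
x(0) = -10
First-order linear non-homogeneous.
Homogeneous solution: x_h(n) = A·(2)^n.
Try constant particular solution x_p = K: K = 2K + 1 ⇒ K = -1.
General: x(n) = A·(2)^n - 1.
Apply x(0) = -10: A - 1 = -10 ⇒ A = -9.
So x(n) = - 9 \cdot 2^{n} - 1.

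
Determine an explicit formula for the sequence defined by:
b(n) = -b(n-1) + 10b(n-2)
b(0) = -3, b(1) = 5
Characteristic equation: x² + x - 10 = 0.
Discriminant Δ = (-1)² + 4·(10) = 41.
Roots r₁,₂ = (-1 ± √41)/2, so r₁ = - \frac{1}{2} + \frac{\sqrt{41}}{2}, r₂ = - \frac{\sqrt{41}}{2} - \frac{1}{2}.
General solution: b(n) = A·r₁^n + B·r₂^n.
From the initial conditions, A + B = -3 and r₁A + r₂B = 5.
Since r₁ - r₂ = √41: A = (5 - (-3)r₂)/√41 = - \frac{3}{2} + \frac{7 \sqrt{41}}{82}, and B = -3 - A = - \frac{3}{2} - \frac{7 \sqrt{41}}{82}.
So b(n) = \left(- \frac{3}{2} + \frac{7 \sqrt{41}}{82}\right)\left(- \frac{1}{2} + \frac{\sqrt{41}}{2}\right)^n + \left(- \frac{3}{2} - \frac{7 \sqrt{41}}{82}\right)\left(- \frac{\sqrt{41}}{2} - \frac{1}{2}\right)^n.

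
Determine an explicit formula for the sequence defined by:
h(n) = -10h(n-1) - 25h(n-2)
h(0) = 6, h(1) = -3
Characteristic equation: x² + 10x + 25 = 0, which is (x - (-5))².
Repeated root r = -5.
General solution: h(n) = (A + Bn)·(-5)^n.
From h(0) = 6: A = 6.
From h(1) = -3: (A + B)·(-5) = -3 ⇒ B = - \frac{27}{5}.
So h(n) = \left(6 - \frac{27 n}{5}\right) \cdot (-5)^n.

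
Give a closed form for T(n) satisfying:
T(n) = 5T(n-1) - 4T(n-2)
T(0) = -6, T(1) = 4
Characteristic equation: x² - 5x + 4 = 0, which factors as (x - (1))(x - (4)) = 0.
Roots r₁ = 1, r₂ = 4 (distinct).
General solution: T(n) = A·(1)^n + B·(4)^n.
From T(0) = -6: A + B = -6.
From T(1) = 4: A + 4B = 4.
Solving: A = - \frac{28}{3}, B = \frac{10}{3}.
So T(n) = \frac{10 \cdot 4^{n}}{3} - \frac{28}{3}.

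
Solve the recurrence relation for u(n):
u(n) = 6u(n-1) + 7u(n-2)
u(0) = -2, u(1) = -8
Characteristic equation: x² - 6x - 7 = 0, which factors as (x - (-1))(x - (7)) = 0.
Roots r₁ = -1, r₂ = 7 (distinct).
General solution: u(n) = A·(-1)^n + B·(7)^n.
From u(0) = -2: A + B = -2.
From u(1) = -8: -A + 7B = -8.
Solving: A = - \frac{3}{4}, B = - \frac{5}{4}.
So u(n) = - \frac{3 \left(-1\right)^{n}}{4} - \frac{5 \cdot 7^{n}}{4}.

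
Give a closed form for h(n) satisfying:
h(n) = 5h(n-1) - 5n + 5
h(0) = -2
First-order linear with linear forcing.
Homogeneous solution: h_h(n) = A·(5)^n.
Try particular h_p(n) = pn + q. Substituting:
  pn + q = 5(p(n-1) + q) - 5n + 5.
Matching the n-coefficient: p = 5p - 5 ⇒ p = \frac{5}{4}.
Matching constants: q = -5p + 5q + 5 ⇒ q = \frac{5}{16}.
General: h(n) = A·(5)^n + \frac{5 n}{4} + \frac{5}{16}.
Apply h(0) = -2: A + \frac{5}{16} = -2 ⇒ A = - \frac{37}{16}.
So h(n) = - \frac{37 \cdot 5^{n}}{16} + \frac{5 n}{4} + \frac{5}{16}.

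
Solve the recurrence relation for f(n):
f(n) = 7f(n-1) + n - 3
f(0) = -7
First-order linear with linear forcing.
Homogeneous solution: f_h(n) = A·(7)^n.
Try particular f_p(n) = pn + q. Substituting:
  pn + q = 7(p(n-1) + q) + n - 3.
Matching the n-coefficient: p = 7p + 1 ⇒ p = - \frac{1}{6}.
Matching constants: q = -7p + 7q - 3 ⇒ q = \frac{11}{36}.
General: f(n) = A·(7)^n - \frac{n}{6} + \frac{11}{36}.
Apply f(0) = -7: A + \frac{11}{36} = -7 ⇒ A = - \frac{263}{36}.
So f(n) = - \frac{263 \cdot 7^{n}}{36} - \frac{n}{6} + \frac{11}{36}.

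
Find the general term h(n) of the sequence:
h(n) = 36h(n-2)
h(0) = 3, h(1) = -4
Characteristic equation: x² - 36 = 0, which factors as (x - (-6))(x - (6)) = 0.
Roots r₁ = -6, r₂ = 6 (distinct).
General solution: h(n) = A·(-6)^n + B·(6)^n.
From h(0) = 3: A + B = 3.
From h(1) = -4: -6A + 6B = -4.
Solving: A = \frac{11}{6}, B = \frac{7}{6}.
So h(n) = \frac{11 \left(-6\right)^{n}}{6} + \frac{7 \cdot 6^{n}}{6}.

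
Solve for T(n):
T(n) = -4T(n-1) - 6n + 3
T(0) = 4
First-order linear with linear forcing.
Homogeneous solution: T_h(n) = A·(-4)^n.
Try particular T_p(n) = pn + q. Substituting:
  pn + q = -4(p(n-1) + q) - 6n + 3.
Matching the n-coefficient: p = -4p - 6 ⇒ p = - \frac{6}{5}.
Matching constants: q = 4p - 4q + 3 ⇒ q = - \frac{9}{25}.
General: T(n) = A·(-4)^n - \frac{6 n}{5} - \frac{9}{25}.
Apply T(0) = 4: A - \frac{9}{25} = 4 ⇒ A = \frac{109}{25}.
So T(n) = \frac{109 \left(-4\right)^{n}}{25} - \frac{6 n}{5} - \frac{9}{25}.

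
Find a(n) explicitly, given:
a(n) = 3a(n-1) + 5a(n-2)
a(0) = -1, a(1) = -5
Characteristic equation: x² - 3x - 5 = 0.
Discriminant Δ = (3)² + 4·(5) = 29.
Roots r₁,₂ = (3 ± √29)/2, so r₁ = \frac{3}{2} + \frac{\sqrt{29}}{2}, r₂ = \frac{3}{2} - \frac{\sqrt{29}}{2}.
General solution: a(n) = A·r₁^n + B·r₂^n.
From the initial conditions, A + B = -1 and r₁A + r₂B = -5.
Since r₁ - r₂ = √29: A = (-5 - (-1)r₂)/√29 = - \frac{7 \sqrt{29}}{58} - \frac{1}{2}, and B = -1 - A = - \frac{1}{2} + \frac{7 \sqrt{29}}{58}.
So a(n) = \left(- \frac{7 \sqrt{29}}{58} - \frac{1}{2}\right)\left(\frac{3}{2} + \frac{\sqrt{29}}{2}\right)^n + \left(- \frac{1}{2} + \frac{7 \sqrt{29}}{58}\right)\left(\frac{3}{2} - \frac{\sqrt{29}}{2}\right)^n.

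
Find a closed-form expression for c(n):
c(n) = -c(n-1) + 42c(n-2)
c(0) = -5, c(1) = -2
Characteristic equation: x² + x - 42 = 0, which factors as (x - (-7))(x - (6)) = 0.
Roots r₁ = -7, r₂ = 6 (distinct).
General solution: c(n) = A·(-7)^n + B·(6)^n.
From c(0) = -5: A + B = -5.
From c(1) = -2: -7A + 6B = -2.
Solving: A = - \frac{28}{13}, B = - \frac{37}{13}.
So c(n) = - \frac{28 \left(-7\right)^{n}}{13} - \frac{37 \cdot 6^{n}}{13}.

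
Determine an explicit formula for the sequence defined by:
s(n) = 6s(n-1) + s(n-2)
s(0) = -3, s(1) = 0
Characteristic equation: x² - 6x - 1 = 0.
Discriminant Δ = (6)² + 4·(1) = 40.
Roots r₁,₂ = (6 ± √40)/2, so r₁ = 3 + \sqrt{10}, r₂ = 3 - \sqrt{10}.
General solution: s(n) = A·r₁^n + B·r₂^n.
From the initial conditions, A + B = -3 and r₁A + r₂B = 0.
Since r₁ - r₂ = √40: A = (0 - (-3)r₂)/√40 = - \frac{3}{2} + \frac{9 \sqrt{10}}{20}, and B = -3 - A = - \frac{3}{2} - \frac{9 \sqrt{10}}{20}.
So s(n) = \left(- \frac{3}{2} + \frac{9 \sqrt{10}}{20}\right)\left(3 + \sqrt{10}\right)^n + \left(- \frac{3}{2} - \frac{9 \sqrt{10}}{20}\right)\left(3 - \sqrt{10}\right)^n.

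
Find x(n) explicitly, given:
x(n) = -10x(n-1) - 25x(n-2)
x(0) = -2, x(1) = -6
Characteristic equation: x² + 10x + 25 = 0, which is (x - (-5))².
Repeated root r = -5.
General solution: x(n) = (A + Bn)·(-5)^n.
From x(0) = -2: A = -2.
From x(1) = -6: (A + B)·(-5) = -6 ⇒ B = \frac{16}{5}.
So x(n) = \left(\frac{16 n}{5} - 2\right) \cdot (-5)^n.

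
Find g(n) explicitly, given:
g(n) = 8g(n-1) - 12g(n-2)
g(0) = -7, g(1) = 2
Characteristic equation: x² - 8x + 12 = 0, which factors as (x - (6))(x - (2)) = 0.
Roots r₁ = 6, r₂ = 2 (distinct).
General solution: g(n) = A·(6)^n + B·(2)^n.
From g(0) = -7: A + B = -7.
From g(1) = 2: 6A + 2B = 2.
Solving: A = 4, B = -11.
So g(n) = - 11 \cdot 2^{n} + 4 \cdot 6^{n}.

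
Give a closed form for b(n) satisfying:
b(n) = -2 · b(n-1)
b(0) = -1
Pure geometric recurrence with ratio -2.
By induction b(n) = b(0) · (-2)^n = - \left(-2\right)^{n}.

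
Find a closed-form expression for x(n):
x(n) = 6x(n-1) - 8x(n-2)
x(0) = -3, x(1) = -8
Characteristic equation: x² - 6x + 8 = 0, which factors as (x - (4))(x - (2)) = 0.
Roots r₁ = 4, r₂ = 2 (distinct).
General solution: x(n) = A·(4)^n + B·(2)^n.
From x(0) = -3: A + B = -3.
From x(1) = -8: 4A + 2B = -8.
Solving: A = -1, B = -2.
So x(n) = - 2 \cdot 2^{n} - 4^{n}.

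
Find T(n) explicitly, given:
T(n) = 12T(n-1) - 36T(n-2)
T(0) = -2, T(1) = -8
Characteristic equation: x² - 12x + 36 = 0, which is (x - (6))².
Repeated root r = 6.
General solution: T(n) = (A + Bn)·(6)^n.
From T(0) = -2: A = -2.
From T(1) = -8: (A + B)·(6) = -8 ⇒ B = \frac{2}{3}.
So T(n) = \left(\frac{2 n}{3} - 2\right) \cdot (6)^n.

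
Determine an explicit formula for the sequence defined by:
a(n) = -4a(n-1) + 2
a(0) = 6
First-order linear non-homogeneous.
Homogeneous solution: a_h(n) = A·(-4)^n.
Try constant particular solution a_p = K: K = -4K + 2 ⇒ K = \frac{2}{5}.
General: a(n) = A·(-4)^n + \frac{2}{5}.
Apply a(0) = 6: A + \frac{2}{5} = 6 ⇒ A = \frac{28}{5}.
So a(n) = \frac{28 \left(-4\right)^{n}}{5} + \frac{2}{5}.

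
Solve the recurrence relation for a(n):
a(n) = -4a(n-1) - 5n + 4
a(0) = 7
First-order linear with linear forcing.
Homogeneous solution: a_h(n) = A·(-4)^n.
Try particular a_p(n) = pn + q. Substituting:
  pn + q = -4(p(n-1) + q) - 5n + 4.
Matching the n-coefficient: p = -4p - 5 ⇒ p = -1.
Matching constants: q = 4p - 4q + 4 ⇒ q = 0.
General: a(n) = A·(-4)^n - n + 0.
Apply a(0) = 7: A + 0 = 7 ⇒ A = 7.
So a(n) = 7 \left(-4\right)^{n} - n.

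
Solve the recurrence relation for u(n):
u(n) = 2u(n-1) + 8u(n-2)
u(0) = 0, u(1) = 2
Characteristic equation: x² - 2x - 8 = 0, which factors as (x - (4))(x - (-2)) = 0.
Roots r₁ = 4, r₂ = -2 (distinct).
General solution: u(n) = A·(4)^n + B·(-2)^n.
From u(0) = 0: A + B = 0.
From u(1) = 2: 4A - 2B = 2.
Solving: A = \frac{1}{3}, B = - \frac{1}{3}.
So u(n) = - \frac{\left(-2\right)^{n}}{3} + \frac{4^{n}}{3}.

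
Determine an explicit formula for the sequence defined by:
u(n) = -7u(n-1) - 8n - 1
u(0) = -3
First-order linear with linear forcing.
Homogeneous solution: u_h(n) = A·(-7)^n.
Try particular u_p(n) = pn + q. Substituting:
  pn + q = -7(p(n-1) + q) - 8n - 1.
Matching the n-coefficient: p = -7p - 8 ⇒ p = -1.
Matching constants: q = 7p - 7q - 1 ⇒ q = -1.
General: u(n) = A·(-7)^n - n - 1.
Apply u(0) = -3: A - 1 = -3 ⇒ A = -2.
So u(n) = - 2 \left(-7\right)^{n} - n - 1.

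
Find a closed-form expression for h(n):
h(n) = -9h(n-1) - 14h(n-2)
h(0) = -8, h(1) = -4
Characteristic equation: x² + 9x + 14 = 0, which factors as (x - (-2))(x - (-7)) = 0.
Roots r₁ = -2, r₂ = -7 (distinct).
General solution: h(n) = A·(-2)^n + B·(-7)^n.
From h(0) = -8: A + B = -8.
From h(1) = -4: -2A - 7B = -4.
Solving: A = -12, B = 4.
So h(n) = - 12 \left(-2\right)^{n} + 4 \left(-7\right)^{n}.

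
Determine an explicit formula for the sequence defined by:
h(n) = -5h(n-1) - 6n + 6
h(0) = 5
First-order linear with linear forcing.
Homogeneous solution: h_h(n) = A·(-5)^n.
Try particular h_p(n) = pn + q. Substituting:
  pn + q = -5(p(n-1) + q) - 6n + 6.
Matching the n-coefficient: p = -5p - 6 ⇒ p = -1.
Matching constants: q = 5p - 5q + 6 ⇒ q = \frac{1}{6}.
General: h(n) = A·(-5)^n - n + \frac{1}{6}.
Apply h(0) = 5: A + \frac{1}{6} = 5 ⇒ A = \frac{29}{6}.
So h(n) = \frac{29 \left(-5\right)^{n}}{6} - n + \frac{1}{6}.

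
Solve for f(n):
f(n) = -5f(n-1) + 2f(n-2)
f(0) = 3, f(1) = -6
Characteristic equation: x² + 5x - 2 = 0.
Discriminant Δ = (-5)² + 4·(2) = 33.
Roots r₁,₂ = (-5 ± √33)/2, so r₁ = - \frac{5}{2} + \frac{\sqrt{33}}{2}, r₂ = - \frac{\sqrt{33}}{2} - \frac{5}{2}.
General solution: f(n) = A·r₁^n + B·r₂^n.
From the initial conditions, A + B = 3 and r₁A + r₂B = -6.
Since r₁ - r₂ = √33: A = (-6 - (3)r₂)/√33 = \frac{\sqrt{33}}{22} + \frac{3}{2}, and B = 3 - A = \frac{3}{2} - \frac{\sqrt{33}}{22}.
So f(n) = \left(\frac{\sqrt{33}}{22} + \frac{3}{2}\right)\left(- \frac{5}{2} + \frac{\sqrt{33}}{2}\right)^n + \left(\frac{3}{2} - \frac{\sqrt{33}}{22}\right)\left(- \frac{\sqrt{33}}{2} - \frac{5}{2}\right)^n.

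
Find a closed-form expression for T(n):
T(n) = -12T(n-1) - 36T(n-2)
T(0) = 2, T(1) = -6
Characteristic equation: x² + 12x + 36 = 0, which is (x - (-6))².
Repeated root r = -6.
General solution: T(n) = (A + Bn)·(-6)^n.
From T(0) = 2: A = 2.
From T(1) = -6: (A + B)·(-6) = -6 ⇒ B = -1.
So T(n) = \left(2 - n\right) \cdot (-6)^n.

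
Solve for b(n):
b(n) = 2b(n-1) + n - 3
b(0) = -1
First-order linear with linear forcing.
Homogeneous solution: b_h(n) = A·(2)^n.
Try particular b_p(n) = pn + q. Substituting:
  pn + q = 2(p(n-1) + q) + n - 3.
Matching the n-coefficient: p = 2p + 1 ⇒ p = -1.
Matching constants: q = -2p + 2q - 3 ⇒ q = 1.
General: b(n) = A·(2)^n - n + 1.
Apply b(0) = -1: A + 1 = -1 ⇒ A = -2.
So b(n) = - 2 \cdot 2^{n} - n + 1.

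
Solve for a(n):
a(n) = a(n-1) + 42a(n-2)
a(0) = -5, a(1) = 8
Characteristic equation: x² - x - 42 = 0, which factors as (x - (-6))(x - (7)) = 0.
Roots r₁ = -6, r₂ = 7 (distinct).
General solution: a(n) = A·(-6)^n + B·(7)^n.
From a(0) = -5: A + B = -5.
From a(1) = 8: -6A + 7B = 8.
Solving: A = - \frac{43}{13}, B = - \frac{22}{13}.
So a(n) = - \frac{43 \left(-6\right)^{n}}{13} - \frac{22 \cdot 7^{n}}{13}.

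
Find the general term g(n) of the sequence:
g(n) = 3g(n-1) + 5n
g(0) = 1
First-order linear with linear forcing.
Homogeneous solution: g_h(n) = A·(3)^n.
Try particular g_p(n) = pn + q. Substituting:
  pn + q = 3(p(n-1) + q) + 5n.
Matching the n-coefficient: p = 3p + 5 ⇒ p = - \frac{5}{2}.
Matching constants: q = -3p + 3q ⇒ q = - \frac{15}{4}.
General: g(n) = A·(3)^n - \frac{5 n}{2} - \frac{15}{4}.
Apply g(0) = 1: A - \frac{15}{4} = 1 ⇒ A = \frac{19}{4}.
So g(n) = \frac{19 \cdot 3^{n}}{4} - \frac{5 n}{2} - \frac{15}{4}.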